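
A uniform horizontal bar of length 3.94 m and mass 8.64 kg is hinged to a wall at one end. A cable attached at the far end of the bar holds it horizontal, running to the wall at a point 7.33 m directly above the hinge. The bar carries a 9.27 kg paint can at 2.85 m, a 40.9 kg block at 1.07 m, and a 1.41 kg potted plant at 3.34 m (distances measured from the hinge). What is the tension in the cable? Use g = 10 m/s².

T ≈ 265 N

About the hinge:
Beam weight: 8.64 × 10 = 86.4 N down at 1.97 m → arm 1.97 m, τ = 86.4 × 1.97 = 170.2 N·m clockwise.
Paint can: 9.27 × 10 = 92.7 N down at 2.85 m → arm 2.85 m, τ = 92.7 × 2.85 = 264.2 N·m clockwise.
Block: 40.9 × 10 = 409 N down at 1.07 m → arm 1.07 m, τ = 409 × 1.07 = 437.6 N·m clockwise.
Potted plant: 1.41 × 10 = 14.1 N down at 3.34 m → arm 3.34 m, τ = 14.1 × 3.34 = 47.09 N·m clockwise.
Total clockwise load moment = 919.1 N·m.
The cable tension T acts at 3.94 m; only its component perpendicular to the bar, T sinθ, produces torque. sinθ = h/√(h²+d²) = 7.33/√(7.33²+3.94²) = 0.8808.
Στ = 0 ⇒ T × 3.94 × 0.8808 = 919.1 ⇒ T = 919.1 / 3.47 = 265 N.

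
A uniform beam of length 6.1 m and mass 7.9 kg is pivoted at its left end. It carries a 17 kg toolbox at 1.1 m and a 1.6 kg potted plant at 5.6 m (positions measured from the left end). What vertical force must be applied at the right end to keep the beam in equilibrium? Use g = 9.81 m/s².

Take moments about the left end.
Beam weight: 7.9 × 9.81 = 77.5 N down at 3.05 m → arm 3.05 m, τ = 77.5 × 3.05 = 236.4 N·m clockwise.
Toolbox: 17 × 9.81 = 166.8 N down at 1.1 m → arm 1.1 m, τ = 166.8 × 1.1 = 183.5 N·m clockwise.
Potted plant: 1.6 × 9.81 = 15.7 N down at 5.6 m → arm 5.6 m, τ = 15.7 × 5.6 = 87.92 N·m clockwise.
Net moment of the loads = 507.8 N·m clockwise.
The upward force F acts at the right end, arm 6.1 m, giving F × 6.1 counterclockwise.
For rotational equilibrium, F × 6.1 = 507.8, so F = 507.8 / 6.1 = 83.2 N.

F ≈ 83.2 N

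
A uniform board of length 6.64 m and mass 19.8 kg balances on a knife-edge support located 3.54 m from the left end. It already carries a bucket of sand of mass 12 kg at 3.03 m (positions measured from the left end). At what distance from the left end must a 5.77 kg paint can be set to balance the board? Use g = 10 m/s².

Sum moments about the knife-edge support (at 3.54 m from the left end) (the support reaction has zero arm there).
Beam weight: 19.8 × 10 = 198 N down at 3.32 m → arm 0.22 m, τ = 198 × 0.22 = 43.56 N·m counterclockwise.
Bucket of sand: 12 × 10 = 120 N down at 3.03 m → arm 0.51 m, τ = 120 × 0.51 = 61.2 N·m counterclockwise.
Net moment of existing loads = 104.8 N·m counterclockwise.
The paint can weighs 5.77 × 10 = 57.7 N and must supply an equal clockwise moment, so its lever arm about the knife-edge support is 104.8 / 57.7 = 1.82 m.
That puts it at 3.54 + 1.82 = 5.36 m from the left end.

x ≈ 5.36 m from the left end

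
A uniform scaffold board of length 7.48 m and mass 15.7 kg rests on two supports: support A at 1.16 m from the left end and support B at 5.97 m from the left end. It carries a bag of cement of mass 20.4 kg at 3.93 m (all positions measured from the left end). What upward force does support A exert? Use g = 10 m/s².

Choose support B as the axis so its reaction then has zero moment arm.
Beam weight: 15.7 × 10 = 157 N down at 3.74 m → arm 2.23 m, τ = 157 × 2.23 = 350.1 N·m counterclockwise.
Bag of cement: 20.4 × 10 = 204 N down at 3.93 m → arm 2.04 m, τ = 204 × 2.04 = 416.2 N·m counterclockwise.
Net load moment about support B = 766.3 N·m counterclockwise.
Reaction R at support A is upward at 1.16 m, arm 4.81 m → moment R × 4.81 clockwise.
Balancing moments: R × 4.81 = 766.3, giving R = 159 N.

R_A ≈ 159 N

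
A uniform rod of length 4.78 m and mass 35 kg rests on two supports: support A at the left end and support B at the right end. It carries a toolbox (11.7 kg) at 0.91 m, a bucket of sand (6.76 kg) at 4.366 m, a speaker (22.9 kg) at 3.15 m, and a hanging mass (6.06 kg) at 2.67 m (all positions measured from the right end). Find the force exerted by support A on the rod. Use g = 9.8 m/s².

R_A ≈ 435 N

About support B:
Beam weight: 35 × 9.8 = 343 N down at 2.39 m → arm 2.39 m, τ = 343 × 2.39 = 819.8 N·m counterclockwise.
Toolbox: 11.7 × 9.8 = 114.7 N down at 0.91 m → arm 0.91 m, τ = 114.7 × 0.91 = 104.4 N·m counterclockwise.
Bucket of sand: 6.76 × 9.8 = 66.25 N down at 4.366 m → arm 4.366 m, τ = 66.25 × 4.366 = 289.2 N·m counterclockwise.
Speaker: 22.9 × 9.8 = 224.4 N down at 3.15 m → arm 3.15 m, τ = 224.4 × 3.15 = 706.9 N·m counterclockwise.
Hanging mass: 6.06 × 9.8 = 59.39 N down at 2.67 m → arm 2.67 m, τ = 59.39 × 2.67 = 158.6 N·m counterclockwise.
Net load moment about support B = 2079 N·m counterclockwise.
Reaction R at support A is upward at 4.78 m, arm 4.78 m → moment R × 4.78 clockwise.
For rotational equilibrium, R × 4.78 = 2079, so R = 435 N.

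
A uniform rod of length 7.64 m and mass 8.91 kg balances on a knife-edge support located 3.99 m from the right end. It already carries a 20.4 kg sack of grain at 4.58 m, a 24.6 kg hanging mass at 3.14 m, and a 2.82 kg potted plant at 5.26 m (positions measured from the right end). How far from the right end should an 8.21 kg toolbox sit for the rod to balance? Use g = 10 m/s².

x ≈ 4.82 m from the right end

About the knife-edge support (at 3.99 m from the right end):
Beam weight: 8.91 × 10 = 89.1 N down at 3.82 m → arm 0.17 m, τ = 89.1 × 0.17 = 15.15 N·m clockwise.
Sack of grain: 20.4 × 10 = 204 N down at 4.58 m → arm 0.59 m, τ = 204 × 0.59 = 120.4 N·m counterclockwise.
Hanging mass: 24.6 × 10 = 246 N down at 3.14 m → arm 0.85 m, τ = 246 × 0.85 = 209.1 N·m clockwise.
Potted plant: 2.82 × 10 = 28.2 N down at 5.26 m → arm 1.27 m, τ = 28.2 × 1.27 = 35.81 N·m counterclockwise.
Net moment of existing loads = 68.04 N·m clockwise.
The toolbox weighs 8.21 × 10 = 82.1 N and must supply an equal counterclockwise moment, so its lever arm about the knife-edge support is 68.04 / 82.1 = 0.829 m.
That puts it at 3.99 + 0.829 = 4.82 m from the right end.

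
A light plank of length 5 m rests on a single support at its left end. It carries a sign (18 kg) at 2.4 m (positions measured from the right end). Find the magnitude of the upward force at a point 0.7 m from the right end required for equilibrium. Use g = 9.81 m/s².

Choose the left end as the axis so the unknown pivot reaction has zero arm there.
Sign: 18 × 9.81 = 176.6 N down at 2.4 m → arm 2.6 m, τ = 176.6 × 2.6 = 459.2 N·m clockwise.
Net moment of the loads = 459.2 N·m clockwise.
The upward force F acts at a point 0.7 m from the right end, arm 4.3 m, giving F × 4.3 counterclockwise.
Στ = 0 ⇒ F × 4.3 = 459.2 ⇒ F = 459.2 / 4.3 = 107 N.

F ≈ 107 N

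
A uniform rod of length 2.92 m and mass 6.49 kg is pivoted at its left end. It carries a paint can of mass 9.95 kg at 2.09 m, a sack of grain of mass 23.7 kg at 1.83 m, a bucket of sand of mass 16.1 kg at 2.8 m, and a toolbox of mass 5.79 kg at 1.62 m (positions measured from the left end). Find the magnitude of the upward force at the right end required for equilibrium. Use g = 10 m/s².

About the left end:
Beam weight: 6.49 × 10 = 64.9 N down at 1.46 m → arm 1.46 m, τ = 64.9 × 1.46 = 94.75 N·m clockwise.
Paint can: 9.95 × 10 = 99.5 N down at 2.09 m → arm 2.09 m, τ = 99.5 × 2.09 = 208 N·m clockwise.
Sack of grain: 23.7 × 10 = 237 N down at 1.83 m → arm 1.83 m, τ = 237 × 1.83 = 433.7 N·m clockwise.
Bucket of sand: 16.1 × 10 = 161 N down at 2.8 m → arm 2.8 m, τ = 161 × 2.8 = 450.8 N·m clockwise.
Toolbox: 5.79 × 10 = 57.9 N down at 1.62 m → arm 1.62 m, τ = 57.9 × 1.62 = 93.8 N·m clockwise.
Net moment of the loads = 1281 N·m clockwise.
The upward force F acts at the right end, arm 2.92 m, giving F × 2.92 counterclockwise.
Στ = 0 ⇒ F × 2.92 = 1281 ⇒ F = 1281 / 2.92 = 439 N.

F ≈ 439 N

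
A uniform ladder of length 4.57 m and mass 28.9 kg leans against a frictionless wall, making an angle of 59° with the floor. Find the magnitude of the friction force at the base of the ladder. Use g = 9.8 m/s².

f ≈ 85.1 N

Take moments about the foot of the ladder.
Ladder weight 28.9×9.8 = 283.2 N acts at 2.285 m along the ladder; its horizontal arm is 2.285·cos59° = 1.177 m → τ = 333.3 N·m clockwise.
Wall normal N acts horizontally at the top; its moment arm is the height L sinθ = 4.57·sin59° = 3.917 m, counterclockwise.
Balancing moments: N × 3.917 = 333.3, giving N = 85.1 N.
ΣFx = 0: friction at the foot balances the wall's push, so f = N_wall = 85.1 N.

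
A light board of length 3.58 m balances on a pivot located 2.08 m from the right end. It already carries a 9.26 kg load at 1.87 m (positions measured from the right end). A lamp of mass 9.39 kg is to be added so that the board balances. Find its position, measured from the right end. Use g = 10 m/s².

x ≈ 2.29 m from the right end

Taking torques about the pivot (at 2.08 m from the right end):
Load: 9.26 × 10 = 92.6 N down at 1.87 m → arm 0.21 m, τ = 92.6 × 0.21 = 19.45 N·m clockwise.
Net moment of existing loads = 19.45 N·m clockwise.
The lamp weighs 9.39 × 10 = 93.9 N and must supply an equal counterclockwise moment, so its lever arm about the pivot is 19.45 / 93.9 = 0.207 m.
That puts it at 2.08 + 0.207 = 2.29 m from the right end.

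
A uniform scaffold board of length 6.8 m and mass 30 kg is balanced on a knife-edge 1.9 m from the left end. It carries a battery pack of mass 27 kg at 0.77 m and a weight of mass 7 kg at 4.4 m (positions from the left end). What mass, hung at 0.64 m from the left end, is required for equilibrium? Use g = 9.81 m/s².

m ≈ 25.4 kg

Choose the knife-edge (at 1.9 m from the left end) as the axis so the support reaction has zero arm there.
Beam weight: 30 × 9.81 = 294.3 N down at 3.4 m → arm 1.5 m, τ = 294.3 × 1.5 = 441.5 N·m clockwise.
Battery pack: 27 × 9.81 = 264.9 N down at 0.77 m → arm 1.13 m, τ = 264.9 × 1.13 = 299.3 N·m counterclockwise.
Weight: 7 × 9.81 = 68.67 N down at 4.4 m → arm 2.5 m, τ = 68.67 × 2.5 = 171.7 N·m clockwise.
Net moment of known loads = 313.9 N·m clockwise.
An unknown mass m at 0.64 m has arm 1.26 m; its moment is m·g·1.26 counterclockwise.
For rotational equilibrium, m × 9.81 × 1.26 = 313.9, so m = 313.9 / (9.81 × 1.26) = 25.4 kg.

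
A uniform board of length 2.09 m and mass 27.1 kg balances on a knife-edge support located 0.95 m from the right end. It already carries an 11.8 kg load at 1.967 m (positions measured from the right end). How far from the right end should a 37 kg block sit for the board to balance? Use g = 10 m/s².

x ≈ 0.556 m from the right end

About the knife-edge support (at 0.95 m from the right end):
Beam weight: 27.1 × 10 = 271 N down at 1.045 m → arm 0.095 m, τ = 271 × 0.095 = 25.75 N·m counterclockwise.
Load: 11.8 × 10 = 118 N down at 1.967 m → arm 1.017 m, τ = 118 × 1.017 = 120 N·m counterclockwise.
Net moment of existing loads = 145.8 N·m counterclockwise.
The block weighs 37 × 10 = 370 N and must supply an equal clockwise moment, so its lever arm about the knife-edge support is 145.8 / 370 = 0.394 m.
That puts it at 0.95 − 0.394 = 0.556 m from the right end.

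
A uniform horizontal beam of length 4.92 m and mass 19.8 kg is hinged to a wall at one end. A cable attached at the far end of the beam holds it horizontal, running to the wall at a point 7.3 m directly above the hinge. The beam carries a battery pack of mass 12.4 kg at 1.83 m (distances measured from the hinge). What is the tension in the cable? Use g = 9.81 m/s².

T ≈ 172 N

Taking torques about the hinge:
Beam weight: 19.8 × 9.81 = 194.2 N down at 2.46 m → arm 2.46 m, τ = 194.2 × 2.46 = 477.7 N·m clockwise.
Battery pack: 12.4 × 9.81 = 121.6 N down at 1.83 m → arm 1.83 m, τ = 121.6 × 1.83 = 222.5 N·m clockwise.
Total clockwise load moment = 700.2 N·m.
The cable tension T acts at 4.92 m; only its component perpendicular to the beam, T sinθ, produces torque. sinθ = h/√(h²+d²) = 7.3/√(7.3²+4.92²) = 0.8292.
Στ = 0 ⇒ T × 4.92 × 0.8292 = 700.2 ⇒ T = 700.2 / 4.08 = 172 N.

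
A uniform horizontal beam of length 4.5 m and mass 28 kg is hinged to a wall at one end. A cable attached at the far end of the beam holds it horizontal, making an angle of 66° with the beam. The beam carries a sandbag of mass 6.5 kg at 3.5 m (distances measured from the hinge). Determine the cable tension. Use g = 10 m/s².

About the hinge:
Beam weight: 28 × 10 = 280 N down at 2.25 m → arm 2.25 m, τ = 280 × 2.25 = 630 N·m clockwise.
Sandbag: 6.5 × 10 = 65 N down at 3.5 m → arm 3.5 m, τ = 65 × 3.5 = 227.5 N·m clockwise.
Total clockwise load moment = 857.5 N·m.
The cable tension T acts at 4.5 m; only its component perpendicular to the beam, T sinθ, produces torque. sin 66° = 0.9135.
Στ = 0 ⇒ T × 4.5 × 0.9135 = 857.5 ⇒ T = 857.5 / 4.111 = 209 N.

T ≈ 209 N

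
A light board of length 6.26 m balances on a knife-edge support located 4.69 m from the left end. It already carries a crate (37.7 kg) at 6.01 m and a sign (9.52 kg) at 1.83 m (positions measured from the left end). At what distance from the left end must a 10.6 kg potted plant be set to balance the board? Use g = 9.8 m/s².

x ≈ 2.56 m from the left end

Take moments about the knife-edge support (at 4.69 m from the left end).
Crate: 37.7 × 9.8 = 369.5 N down at 6.01 m → arm 1.32 m, τ = 369.5 × 1.32 = 487.7 N·m clockwise.
Sign: 9.52 × 9.8 = 93.3 N down at 1.83 m → arm 2.86 m, τ = 93.3 × 2.86 = 266.8 N·m counterclockwise.
Net moment of existing loads = 220.9 N·m clockwise.
The potted plant weighs 10.6 × 9.8 = 103.9 N and must supply an equal counterclockwise moment, so its lever arm about the knife-edge support is 220.9 / 103.9 = 2.13 m.
That puts it at 4.69 − 2.13 = 2.56 m from the left end.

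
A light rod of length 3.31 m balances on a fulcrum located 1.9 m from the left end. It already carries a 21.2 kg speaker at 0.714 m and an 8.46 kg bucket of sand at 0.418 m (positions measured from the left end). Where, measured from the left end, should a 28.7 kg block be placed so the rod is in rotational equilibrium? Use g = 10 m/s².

x ≈ 3.21 m from the left end

Sum moments about the fulcrum (at 1.9 m from the left end) (the support reaction has zero arm there).
Speaker: 21.2 × 10 = 212 N down at 0.714 m → arm 1.186 m, τ = 212 × 1.186 = 251.4 N·m counterclockwise.
Bucket of sand: 8.46 × 10 = 84.6 N down at 0.418 m → arm 1.482 m, τ = 84.6 × 1.482 = 125.4 N·m counterclockwise.
Net moment of existing loads = 376.8 N·m counterclockwise.
The block weighs 28.7 × 10 = 287 N and must supply an equal clockwise moment, so its lever arm about the fulcrum is 376.8 / 287 = 1.31 m.
That puts it at 1.9 + 1.31 = 3.21 m from the left end.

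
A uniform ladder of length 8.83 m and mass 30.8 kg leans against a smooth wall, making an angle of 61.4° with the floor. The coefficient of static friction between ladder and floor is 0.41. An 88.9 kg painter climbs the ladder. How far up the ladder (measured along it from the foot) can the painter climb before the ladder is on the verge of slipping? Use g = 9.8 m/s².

d ≈ 7.41 m

Taking torques about the foot of the ladder:
Ladder weight 30.8×9.8 = 301.8 N acts at 4.415 m along the ladder; its horizontal arm is 4.415·cos61.4° = 2.113 m → τ = 637.7 N·m clockwise.
Painter weight 88.9×9.8 = 871.2 N at distance d → arm d·cos61.4° → τ = 871.2·d·0.4787 clockwise.
Wall normal N at the top has arm L sinθ = 7.753 m counterclockwise, so Στ = 0 gives N·7.753 = 637.7 + 417·d.
ΣFy = 0 ⇒ N_floor = 1173 N, so the maximum friction is μ_s·N_floor = 0.41×1173 = 480.9 N. ΣFx = 0 ⇒ N_wall = f, so at the slipping point N = 480.9 N.
Substituting: 480.9×7.753 = 637.7 + 417·d ⇒ d = (3728 − 637.7) / 417 = 7.41 m.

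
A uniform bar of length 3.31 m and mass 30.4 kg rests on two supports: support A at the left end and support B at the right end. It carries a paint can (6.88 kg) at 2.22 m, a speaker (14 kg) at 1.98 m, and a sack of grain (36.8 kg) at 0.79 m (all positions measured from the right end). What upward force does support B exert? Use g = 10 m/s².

Choose support A as the axis so its reaction then has zero moment arm.
Beam weight: 30.4 × 10 = 304 N down at 1.655 m → arm 1.655 m, τ = 304 × 1.655 = 503.1 N·m clockwise.
Paint can: 6.88 × 10 = 68.8 N down at 2.22 m → arm 1.09 m, τ = 68.8 × 1.09 = 74.99 N·m clockwise.
Speaker: 14 × 10 = 140 N down at 1.98 m → arm 1.33 m, τ = 140 × 1.33 = 186.2 N·m clockwise.
Sack of grain: 36.8 × 10 = 368 N down at 0.79 m → arm 2.52 m, τ = 368 × 2.52 = 927.4 N·m clockwise.
Net load moment about support A = 1692 N·m clockwise.
Reaction R at support B is upward at 0 m, arm 3.31 m → moment R × 3.31 counterclockwise.
For rotational equilibrium, R × 3.31 = 1692, so R = 511 N.

R_B ≈ 511 N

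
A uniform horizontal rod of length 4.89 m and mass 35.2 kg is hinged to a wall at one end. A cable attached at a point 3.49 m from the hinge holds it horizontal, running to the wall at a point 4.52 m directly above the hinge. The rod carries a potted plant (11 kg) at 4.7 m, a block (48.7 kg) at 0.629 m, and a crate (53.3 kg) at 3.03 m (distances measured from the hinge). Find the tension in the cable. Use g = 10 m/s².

T ≈ 1190 N

Sum moments about the hinge (the unknown hinge reaction has zero arm there).
Beam weight: 35.2 × 10 = 352 N down at 2.445 m → arm 2.445 m, τ = 352 × 2.445 = 860.6 N·m clockwise.
Potted plant: 11 × 10 = 110 N down at 4.7 m → arm 4.7 m, τ = 110 × 4.7 = 517 N·m clockwise.
Block: 48.7 × 10 = 487 N down at 0.629 m → arm 0.629 m, τ = 487 × 0.629 = 306.3 N·m clockwise.
Crate: 53.3 × 10 = 533 N down at 3.03 m → arm 3.03 m, τ = 533 × 3.03 = 1615 N·m clockwise.
Total clockwise load moment = 3299 N·m.
The cable tension T acts at 3.49 m; only its component perpendicular to the rod, T sinθ, produces torque. sinθ = h/√(h²+d²) = 4.52/√(4.52²+3.49²) = 0.7915.
Στ = 0 ⇒ T × 3.49 × 0.7915 = 3299 ⇒ T = 3299 / 2.762 = 1190 N.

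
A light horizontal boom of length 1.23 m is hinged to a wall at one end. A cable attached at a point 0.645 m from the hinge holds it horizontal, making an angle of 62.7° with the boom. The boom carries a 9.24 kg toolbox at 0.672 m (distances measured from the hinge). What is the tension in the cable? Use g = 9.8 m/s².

T ≈ 106 N

Take moments about the hinge.
Toolbox: 9.24 × 9.8 = 90.55 N down at 0.672 m → arm 0.672 m, τ = 90.55 × 0.672 = 60.85 N·m clockwise.
Total clockwise load moment = 60.85 N·m.
The cable tension T acts at 0.645 m; only its component perpendicular to the boom, T sinθ, produces torque. sin 62.7° = 0.8886.
Στ = 0 ⇒ T × 0.645 × 0.8886 = 60.85 ⇒ T = 60.85 / 0.5731 = 106 N.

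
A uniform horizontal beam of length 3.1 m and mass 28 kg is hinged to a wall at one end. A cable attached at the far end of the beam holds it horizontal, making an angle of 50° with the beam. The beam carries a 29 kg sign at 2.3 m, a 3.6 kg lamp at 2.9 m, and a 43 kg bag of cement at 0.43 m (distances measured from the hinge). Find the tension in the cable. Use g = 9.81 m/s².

Sum moments about the hinge (the unknown hinge reaction has zero arm there).
Beam weight: 28 × 9.81 = 274.7 N down at 1.55 m → arm 1.55 m, τ = 274.7 × 1.55 = 425.8 N·m clockwise.
Sign: 29 × 9.81 = 284.5 N down at 2.3 m → arm 2.3 m, τ = 284.5 × 2.3 = 654.3 N·m clockwise.
Lamp: 3.6 × 9.81 = 35.32 N down at 2.9 m → arm 2.9 m, τ = 35.32 × 2.9 = 102.4 N·m clockwise.
Bag of cement: 43 × 9.81 = 421.8 N down at 0.43 m → arm 0.43 m, τ = 421.8 × 0.43 = 181.4 N·m clockwise.
Total clockwise load moment = 1364 N·m.
The cable tension T acts at 3.1 m; only its component perpendicular to the beam, T sinθ, produces torque. sin 50° = 0.766.
Setting net torque to zero: T × 3.1 × 0.766 = 1364 → T = 1364 / 2.375 = 574 N.

T ≈ 574 N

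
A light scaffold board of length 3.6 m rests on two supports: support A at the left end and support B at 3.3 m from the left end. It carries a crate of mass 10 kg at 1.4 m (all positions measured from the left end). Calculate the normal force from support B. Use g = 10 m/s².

Taking torques about support A:
Crate: 10 × 10 = 100 N down at 1.4 m → arm 1.4 m, τ = 100 × 1.4 = 140 N·m clockwise.
Net load moment about support A = 140 N·m clockwise.
Reaction R at support B is upward at 3.3 m, arm 3.3 m → moment R × 3.3 counterclockwise.
Setting net torque to zero: R × 3.3 = 140 → R = 42.4 N.

R_B ≈ 42.4 N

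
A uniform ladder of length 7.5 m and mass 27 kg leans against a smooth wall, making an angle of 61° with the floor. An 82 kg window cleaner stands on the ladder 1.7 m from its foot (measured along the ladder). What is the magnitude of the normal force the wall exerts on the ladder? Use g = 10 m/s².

Take moments about the foot of the ladder.
Ladder weight 27×10 = 270 N acts at 3.75 m along the ladder; its horizontal arm is 3.75·cos61° = 1.818 m → τ = 490.9 N·m clockwise.
Window cleaner: 82×10 = 820 N at 1.7 m → arm 0.8242 m → τ = 675.8 N·m clockwise.
Wall normal N acts horizontally at the top; its moment arm is the height L sinθ = 7.5·sin61° = 6.56 m, counterclockwise.
Στ = 0 ⇒ N × 6.56 = 1167 ⇒ N = 178 N.

N_wall ≈ 178 N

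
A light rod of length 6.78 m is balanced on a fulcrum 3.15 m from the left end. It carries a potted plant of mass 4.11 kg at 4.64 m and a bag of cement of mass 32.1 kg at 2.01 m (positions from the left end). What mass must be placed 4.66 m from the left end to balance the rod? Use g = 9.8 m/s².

About the fulcrum (at 3.15 m from the left end):
Potted plant: 4.11 × 9.8 = 40.28 N down at 4.64 m → arm 1.49 m, τ = 40.28 × 1.49 = 60.02 N·m clockwise.
Bag of cement: 32.1 × 9.8 = 314.6 N down at 2.01 m → arm 1.14 m, τ = 314.6 × 1.14 = 358.6 N·m counterclockwise.
Net moment of known loads = 298.6 N·m counterclockwise.
An unknown mass m at 4.66 m has arm 1.51 m; its moment is m·g·1.51 clockwise.
Στ = 0 ⇒ m × 9.8 × 1.51 = 298.6 ⇒ m = 298.6 / (9.8 × 1.51) = 20.2 kg.

m ≈ 20.2 kg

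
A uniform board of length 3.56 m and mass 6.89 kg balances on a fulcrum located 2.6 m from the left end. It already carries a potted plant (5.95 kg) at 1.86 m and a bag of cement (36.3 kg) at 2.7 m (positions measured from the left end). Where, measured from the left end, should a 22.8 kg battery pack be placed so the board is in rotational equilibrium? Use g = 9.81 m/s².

Take moments about the fulcrum (at 2.6 m from the left end).
Beam weight: 6.89 × 9.81 = 67.59 N down at 1.78 m → arm 0.82 m, τ = 67.59 × 0.82 = 55.42 N·m counterclockwise.
Potted plant: 5.95 × 9.81 = 58.37 N down at 1.86 m → arm 0.74 m, τ = 58.37 × 0.74 = 43.19 N·m counterclockwise.
Bag of cement: 36.3 × 9.81 = 356.1 N down at 2.7 m → arm 0.1 m, τ = 356.1 × 0.1 = 35.61 N·m clockwise.
Net moment of existing loads = 63 N·m counterclockwise.
The battery pack weighs 22.8 × 9.81 = 223.7 N and must supply an equal clockwise moment, so its lever arm about the fulcrum is 63 / 223.7 = 0.282 m.
That puts it at 2.6 + 0.282 = 2.88 m from the left end.

x ≈ 2.88 m from the left end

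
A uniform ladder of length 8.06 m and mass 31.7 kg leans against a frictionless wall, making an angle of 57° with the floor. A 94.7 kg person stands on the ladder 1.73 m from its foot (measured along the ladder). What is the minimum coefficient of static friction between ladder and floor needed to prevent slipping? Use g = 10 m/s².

μ_min ≈ 0.186

Taking torques about the foot of the ladder:
Ladder weight 31.7×10 = 317 N acts at 4.03 m along the ladder; its horizontal arm is 4.03·cos57° = 2.195 m → τ = 695.8 N·m clockwise.
Person: 94.7×10 = 947 N at 1.73 m → arm 0.9422 m → τ = 892.3 N·m clockwise.
Wall normal N acts horizontally at the top; its moment arm is the height L sinθ = 8.06·sin57° = 6.76 m, counterclockwise.
Balancing moments: N × 6.76 = 1588, giving N = 234.9 N.
ΣFx = 0 ⇒ f = N_wall = 234.9 N. ΣFy = 0 ⇒ N_floor = 1264 N.
μ_min = f / N_floor = 234.9 / 1264 = 0.186.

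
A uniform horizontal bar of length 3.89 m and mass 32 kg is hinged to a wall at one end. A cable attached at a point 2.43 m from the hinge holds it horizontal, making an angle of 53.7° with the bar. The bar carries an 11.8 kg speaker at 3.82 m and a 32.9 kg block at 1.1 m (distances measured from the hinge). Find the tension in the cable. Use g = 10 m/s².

Choose the hinge as the axis so the unknown hinge reaction has zero arm there.
Beam weight: 32 × 10 = 320 N down at 1.945 m → arm 1.945 m, τ = 320 × 1.945 = 622.4 N·m clockwise.
Speaker: 11.8 × 10 = 118 N down at 3.82 m → arm 3.82 m, τ = 118 × 3.82 = 450.8 N·m clockwise.
Block: 32.9 × 10 = 329 N down at 1.1 m → arm 1.1 m, τ = 329 × 1.1 = 361.9 N·m clockwise.
Total clockwise load moment = 1435 N·m.
The cable tension T acts at 2.43 m; only its component perpendicular to the bar, T sinθ, produces torque. sin 53.7° = 0.8059.
For rotational equilibrium, T × 2.43 × 0.8059 = 1435, so T = 1435 / 1.958 = 733 N.

T ≈ 733 N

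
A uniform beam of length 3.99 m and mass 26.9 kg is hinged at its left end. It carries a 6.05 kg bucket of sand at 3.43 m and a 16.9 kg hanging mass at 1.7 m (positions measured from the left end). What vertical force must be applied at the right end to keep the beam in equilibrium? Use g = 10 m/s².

Choose the left end as the axis so the unknown pivot reaction has zero arm there.
Beam weight: 26.9 × 10 = 269 N down at 1.995 m → arm 1.995 m, τ = 269 × 1.995 = 536.7 N·m clockwise.
Bucket of sand: 6.05 × 10 = 60.5 N down at 3.43 m → arm 3.43 m, τ = 60.5 × 3.43 = 207.5 N·m clockwise.
Hanging mass: 16.9 × 10 = 169 N down at 1.7 m → arm 1.7 m, τ = 169 × 1.7 = 287.3 N·m clockwise.
Net moment of the loads = 1032 N·m clockwise.
The upward force F acts at the right end, arm 3.99 m, giving F × 3.99 counterclockwise.
Στ = 0 ⇒ F × 3.99 = 1032 ⇒ F = 1032 / 3.99 = 259 N.

F ≈ 259 N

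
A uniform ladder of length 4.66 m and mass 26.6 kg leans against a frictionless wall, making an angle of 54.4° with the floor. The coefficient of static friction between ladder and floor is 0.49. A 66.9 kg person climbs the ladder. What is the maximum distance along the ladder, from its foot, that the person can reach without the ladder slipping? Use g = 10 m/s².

d ≈ 3.53 m

Taking torques about the foot of the ladder:
Ladder weight 26.6×10 = 266 N acts at 2.33 m along the ladder; its horizontal arm is 2.33·cos54.4° = 1.356 m → τ = 360.7 N·m clockwise.
Person weight 66.9×10 = 669 N at distance d → arm d·cos54.4° → τ = 669·d·0.5821 clockwise.
Wall normal N at the top has arm L sinθ = 3.789 m counterclockwise, so Στ = 0 gives N·3.789 = 360.7 + 389.4·d.
ΣFy = 0 ⇒ N_floor = 935 N, so the maximum friction is μ_s·N_floor = 0.49×935 = 458.1 N. ΣFx = 0 ⇒ N_wall = f, so at the slipping point N = 458.1 N.
Substituting: 458.1×3.789 = 360.7 + 389.4·d ⇒ d = (1736 − 360.7) / 389.4 = 3.53 m.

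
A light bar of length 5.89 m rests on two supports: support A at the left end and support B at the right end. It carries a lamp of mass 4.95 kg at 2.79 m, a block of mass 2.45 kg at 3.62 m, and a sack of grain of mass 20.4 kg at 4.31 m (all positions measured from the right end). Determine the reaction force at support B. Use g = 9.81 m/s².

Choose support A as the axis so its reaction then has zero moment arm.
Lamp: 4.95 × 9.81 = 48.56 N down at 2.79 m → arm 3.1 m, τ = 48.56 × 3.1 = 150.5 N·m clockwise.
Block: 2.45 × 9.81 = 24.03 N down at 3.62 m → arm 2.27 m, τ = 24.03 × 2.27 = 54.55 N·m clockwise.
Sack of grain: 20.4 × 9.81 = 200.1 N down at 4.31 m → arm 1.58 m, τ = 200.1 × 1.58 = 316.2 N·m clockwise.
Net load moment about support A = 521.2 N·m clockwise.
Reaction R at support B is upward at 0 m, arm 5.89 m → moment R × 5.89 counterclockwise.
Setting net torque to zero: R × 5.89 = 521.2 → R = 88.5 N.

R_B ≈ 88.5 N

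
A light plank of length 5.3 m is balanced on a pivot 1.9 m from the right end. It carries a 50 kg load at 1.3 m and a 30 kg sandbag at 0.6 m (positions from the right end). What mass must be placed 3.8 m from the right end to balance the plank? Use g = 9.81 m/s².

m ≈ 36.3 kg

Sum moments about the pivot (at 1.9 m from the right end) (the support reaction has zero arm there).
Load: 50 × 9.81 = 490.5 N down at 1.3 m → arm 0.6 m, τ = 490.5 × 0.6 = 294.3 N·m clockwise.
Sandbag: 30 × 9.81 = 294.3 N down at 0.6 m → arm 1.3 m, τ = 294.3 × 1.3 = 382.6 N·m clockwise.
Net moment of known loads = 676.9 N·m clockwise.
An unknown mass m at 3.8 m has arm 1.9 m; its moment is m·g·1.9 counterclockwise.
Balancing moments: m × 9.81 × 1.9 = 676.9, giving m = 676.9 / (9.81 × 1.9) = 36.3 kg.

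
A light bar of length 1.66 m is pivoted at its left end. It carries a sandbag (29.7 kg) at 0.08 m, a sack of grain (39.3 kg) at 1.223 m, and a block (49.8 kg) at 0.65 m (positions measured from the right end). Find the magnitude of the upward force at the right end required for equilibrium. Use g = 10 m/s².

Take moments about the left end.
Sandbag: 29.7 × 10 = 297 N down at 0.08 m → arm 1.58 m, τ = 297 × 1.58 = 469.3 N·m clockwise.
Sack of grain: 39.3 × 10 = 393 N down at 1.223 m → arm 0.437 m, τ = 393 × 0.437 = 171.7 N·m clockwise.
Block: 49.8 × 10 = 498 N down at 0.65 m → arm 1.01 m, τ = 498 × 1.01 = 503 N·m clockwise.
Net moment of the loads = 1144 N·m clockwise.
The upward force F acts at the right end, arm 1.66 m, giving F × 1.66 counterclockwise.
For rotational equilibrium, F × 1.66 = 1144, so F = 1144 / 1.66 = 689 N.

F ≈ 689 N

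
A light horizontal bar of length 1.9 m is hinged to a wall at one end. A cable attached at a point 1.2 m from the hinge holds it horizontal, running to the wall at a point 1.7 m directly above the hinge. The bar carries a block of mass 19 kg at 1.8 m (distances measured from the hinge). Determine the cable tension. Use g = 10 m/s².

T ≈ 349 N

Sum moments about the hinge (the unknown hinge reaction has zero arm there).
Block: 19 × 10 = 190 N down at 1.8 m → arm 1.8 m, τ = 190 × 1.8 = 342 N·m clockwise.
Total clockwise load moment = 342 N·m.
The cable tension T acts at 1.2 m; only its component perpendicular to the bar, T sinθ, produces torque. sinθ = h/√(h²+d²) = 1.7/√(1.7²+1.2²) = 0.817.
Στ = 0 ⇒ T × 1.2 × 0.817 = 342 ⇒ T = 342 / 0.9804 = 349 N.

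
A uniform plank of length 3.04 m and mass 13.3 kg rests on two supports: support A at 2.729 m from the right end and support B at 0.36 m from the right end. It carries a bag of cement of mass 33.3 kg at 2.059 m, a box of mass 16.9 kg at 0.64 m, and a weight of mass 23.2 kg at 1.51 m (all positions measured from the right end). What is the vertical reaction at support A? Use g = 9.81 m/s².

R_A ≈ 428 N

About support B:
Beam weight: 13.3 × 9.81 = 130.5 N down at 1.52 m → arm 1.16 m, τ = 130.5 × 1.16 = 151.4 N·m counterclockwise.
Bag of cement: 33.3 × 9.81 = 326.7 N down at 2.059 m → arm 1.699 m, τ = 326.7 × 1.699 = 555.1 N·m counterclockwise.
Box: 16.9 × 9.81 = 165.8 N down at 0.64 m → arm 0.28 m, τ = 165.8 × 0.28 = 46.42 N·m counterclockwise.
Weight: 23.2 × 9.81 = 227.6 N down at 1.51 m → arm 1.15 m, τ = 227.6 × 1.15 = 261.7 N·m counterclockwise.
Net load moment about support B = 1015 N·m counterclockwise.
Reaction R at support A is upward at 2.729 m, arm 2.369 m → moment R × 2.369 clockwise.
For rotational equilibrium, R × 2.369 = 1015, so R = 428 N.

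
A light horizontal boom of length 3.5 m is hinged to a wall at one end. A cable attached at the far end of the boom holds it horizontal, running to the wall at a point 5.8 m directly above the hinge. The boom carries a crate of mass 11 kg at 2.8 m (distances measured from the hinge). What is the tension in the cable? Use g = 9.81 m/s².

T ≈ 101 N

Take moments about the hinge.
Crate: 11 × 9.81 = 107.9 N down at 2.8 m → arm 2.8 m, τ = 107.9 × 2.8 = 302.1 N·m clockwise.
Total clockwise load moment = 302.1 N·m.
The cable tension T acts at 3.5 m; only its component perpendicular to the boom, T sinθ, produces torque. sinθ = h/√(h²+d²) = 5.8/√(5.8²+3.5²) = 0.8562.
For rotational equilibrium, T × 3.5 × 0.8562 = 302.1, so T = 302.1 / 2.997 = 101 N.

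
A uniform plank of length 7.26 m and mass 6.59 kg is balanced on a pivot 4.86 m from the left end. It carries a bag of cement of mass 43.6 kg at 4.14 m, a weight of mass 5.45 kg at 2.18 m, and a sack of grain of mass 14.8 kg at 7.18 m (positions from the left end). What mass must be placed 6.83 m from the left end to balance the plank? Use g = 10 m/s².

m ≈ 10 kg

Sum moments about the pivot (at 4.86 m from the left end) (the support reaction has zero arm there).
Beam weight: 6.59 × 10 = 65.9 N down at 3.63 m → arm 1.23 m, τ = 65.9 × 1.23 = 81.06 N·m counterclockwise.
Bag of cement: 43.6 × 10 = 436 N down at 4.14 m → arm 0.72 m, τ = 436 × 0.72 = 313.9 N·m counterclockwise.
Weight: 5.45 × 10 = 54.5 N down at 2.18 m → arm 2.68 m, τ = 54.5 × 2.68 = 146.1 N·m counterclockwise.
Sack of grain: 14.8 × 10 = 148 N down at 7.18 m → arm 2.32 m, τ = 148 × 2.32 = 343.4 N·m clockwise.
Net moment of known loads = 197.7 N·m counterclockwise.
An unknown mass m at 6.83 m has arm 1.97 m; its moment is m·g·1.97 clockwise.
For rotational equilibrium, m × 10 × 1.97 = 197.7, so m = 197.7 / (10 × 1.97) = 10 kg.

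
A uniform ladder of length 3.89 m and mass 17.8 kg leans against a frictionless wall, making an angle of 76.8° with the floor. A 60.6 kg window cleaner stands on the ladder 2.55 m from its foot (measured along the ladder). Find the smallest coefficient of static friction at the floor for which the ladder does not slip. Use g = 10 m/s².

Take moments about the foot of the ladder.
Ladder weight 17.8×10 = 178 N acts at 1.945 m along the ladder; its horizontal arm is 1.945·cos76.8° = 0.4441 m → τ = 79.05 N·m clockwise.
Window cleaner: 60.6×10 = 606 N at 2.55 m → arm 0.5823 m → τ = 352.9 N·m clockwise.
Wall normal N acts horizontally at the top; its moment arm is the height L sinθ = 3.89·sin76.8° = 3.787 m, counterclockwise.
Balancing moments: N × 3.787 = 431.9, giving N = 114 N.
ΣFx = 0 ⇒ f = N_wall = 114 N. ΣFy = 0 ⇒ N_floor = 784 N.
μ_min = f / N_floor = 114 / 784 = 0.145.

μ_min ≈ 0.145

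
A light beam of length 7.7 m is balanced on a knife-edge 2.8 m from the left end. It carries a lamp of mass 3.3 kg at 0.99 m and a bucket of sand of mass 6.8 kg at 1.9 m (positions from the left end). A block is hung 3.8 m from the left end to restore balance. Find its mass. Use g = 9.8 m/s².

m ≈ 12.1 kg

Choose the knife-edge (at 2.8 m from the left end) as the axis so the support reaction has zero arm there.
Lamp: 3.3 × 9.8 = 32.34 N down at 0.99 m → arm 1.81 m, τ = 32.34 × 1.81 = 58.54 N·m counterclockwise.
Bucket of sand: 6.8 × 9.8 = 66.64 N down at 1.9 m → arm 0.9 m, τ = 66.64 × 0.9 = 59.98 N·m counterclockwise.
Net moment of known loads = 118.5 N·m counterclockwise.
An unknown mass m at 3.8 m has arm 1 m; its moment is m·g·1 clockwise.
For rotational equilibrium, m × 9.8 × 1 = 118.5, so m = 118.5 / (9.8 × 1) = 12.1 kg.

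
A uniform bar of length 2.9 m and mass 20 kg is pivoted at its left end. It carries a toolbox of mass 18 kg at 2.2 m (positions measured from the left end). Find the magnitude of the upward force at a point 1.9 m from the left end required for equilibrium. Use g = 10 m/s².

F ≈ 361 N

Sum moments about the left end (the unknown pivot reaction has zero arm there).
Beam weight: 20 × 10 = 200 N down at 1.45 m → arm 1.45 m, τ = 200 × 1.45 = 290 N·m clockwise.
Toolbox: 18 × 10 = 180 N down at 2.2 m → arm 2.2 m, τ = 180 × 2.2 = 396 N·m clockwise.
Net moment of the loads = 686 N·m clockwise.
The upward force F acts at a point 1.9 m from the left end, arm 1.9 m, giving F × 1.9 counterclockwise.
Στ = 0 ⇒ F × 1.9 = 686 ⇒ F = 686 / 1.9 = 361 N.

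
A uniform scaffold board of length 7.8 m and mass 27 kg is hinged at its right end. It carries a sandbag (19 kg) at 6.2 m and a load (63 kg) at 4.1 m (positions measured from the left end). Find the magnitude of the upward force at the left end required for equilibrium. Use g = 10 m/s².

F ≈ 473 N

Taking torques about the right end:
Beam weight: 27 × 10 = 270 N down at 3.9 m → arm 3.9 m, τ = 270 × 3.9 = 1053 N·m counterclockwise.
Sandbag: 19 × 10 = 190 N down at 6.2 m → arm 1.6 m, τ = 190 × 1.6 = 304 N·m counterclockwise.
Load: 63 × 10 = 630 N down at 4.1 m → arm 3.7 m, τ = 630 × 3.7 = 2331 N·m counterclockwise.
Net moment of the loads = 3688 N·m counterclockwise.
The upward force F acts at the left end, arm 7.8 m, giving F × 7.8 clockwise.
Setting net torque to zero: F × 7.8 = 3688 → F = 3688 / 7.8 = 473 N.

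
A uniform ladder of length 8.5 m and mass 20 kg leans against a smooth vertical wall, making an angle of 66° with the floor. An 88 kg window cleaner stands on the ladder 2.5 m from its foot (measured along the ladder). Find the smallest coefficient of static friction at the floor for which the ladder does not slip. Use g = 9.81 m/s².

μ_min ≈ 0.148

About the foot of the ladder:
Ladder weight 20×9.81 = 196.2 N acts at 4.25 m along the ladder; its horizontal arm is 4.25·cos66° = 1.729 m → τ = 339.2 N·m clockwise.
Window cleaner: 88×9.81 = 863.3 N at 2.5 m → arm 1.017 m → τ = 878 N·m clockwise.
Wall normal N acts horizontally at the top; its moment arm is the height L sinθ = 8.5·sin66° = 7.765 m, counterclockwise.
Στ = 0 ⇒ N × 7.765 = 1217 ⇒ N = 156.7 N.
ΣFx = 0 ⇒ f = N_wall = 156.7 N. ΣFy = 0 ⇒ N_floor = 1060 N.
μ_min = f / N_floor = 156.7 / 1060 = 0.148.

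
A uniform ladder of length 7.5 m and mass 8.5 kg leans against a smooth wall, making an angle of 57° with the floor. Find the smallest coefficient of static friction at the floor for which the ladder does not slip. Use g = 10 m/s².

Take moments about the foot of the ladder.
Ladder weight 8.5×10 = 85 N acts at 3.75 m along the ladder; its horizontal arm is 3.75·cos57° = 2.042 m → τ = 173.6 N·m clockwise.
Wall normal N acts horizontally at the top; its moment arm is the height L sinθ = 7.5·sin57° = 6.29 m, counterclockwise.
Setting net torque to zero: N × 6.29 = 173.6 → N = 27.6 N.
ΣFx = 0 ⇒ f = N_wall = 27.6 N. ΣFy = 0 ⇒ N_floor = 85 N.
μ_min = f / N_floor = 27.6 / 85 = 0.325.

μ_min ≈ 0.325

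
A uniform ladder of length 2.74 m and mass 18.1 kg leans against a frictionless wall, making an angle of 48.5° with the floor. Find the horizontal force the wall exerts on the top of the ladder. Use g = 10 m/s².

Choose the foot of the ladder as the axis so the floor normal and friction both act there and drop out.
Ladder weight 18.1×10 = 181 N acts at 1.37 m along the ladder; its horizontal arm is 1.37·cos48.5° = 0.9078 m → τ = 164.3 N·m clockwise.
Wall normal N acts horizontally at the top; its moment arm is the height L sinθ = 2.74·sin48.5° = 2.052 m, counterclockwise.
For rotational equilibrium, N × 2.052 = 164.3, so N = 80.1 N.

N_wall ≈ 80.1 N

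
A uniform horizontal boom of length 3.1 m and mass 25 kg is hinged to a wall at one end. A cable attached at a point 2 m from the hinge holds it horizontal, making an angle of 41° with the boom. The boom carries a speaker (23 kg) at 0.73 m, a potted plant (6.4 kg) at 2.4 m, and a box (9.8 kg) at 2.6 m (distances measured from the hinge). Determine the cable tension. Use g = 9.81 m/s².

T ≈ 721 N

Take moments about the hinge.
Beam weight: 25 × 9.81 = 245.2 N down at 1.55 m → arm 1.55 m, τ = 245.2 × 1.55 = 380.1 N·m clockwise.
Speaker: 23 × 9.81 = 225.6 N down at 0.73 m → arm 0.73 m, τ = 225.6 × 0.73 = 164.7 N·m clockwise.
Potted plant: 6.4 × 9.81 = 62.78 N down at 2.4 m → arm 2.4 m, τ = 62.78 × 2.4 = 150.7 N·m clockwise.
Box: 9.8 × 9.81 = 96.14 N down at 2.6 m → arm 2.6 m, τ = 96.14 × 2.6 = 250 N·m clockwise.
Total clockwise load moment = 945.5 N·m.
The cable tension T acts at 2 m; only its component perpendicular to the boom, T sinθ, produces torque. sin 41° = 0.6561.
For rotational equilibrium, T × 2 × 0.6561 = 945.5, so T = 945.5 / 1.312 = 721 N.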